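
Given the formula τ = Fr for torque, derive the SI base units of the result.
Units of each symbol in τ = Fr:
  F (force): kg·m/s²
  r (lever arm): m

Multiplying the contributions: [kg·m/s²] · [m]
Adding exponents of each base unit: kg: 1, m: 2, s: -2
SI base units of torque: kg·m²/s²

Answer: kg·m²/s²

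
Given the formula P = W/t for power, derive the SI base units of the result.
Units of each symbol in P = W/t:
  W (work): kg·m²/s²
  t (time): s  → in the denominator, contributes 1/s

Multiplying the contributions: [kg·m²/s²] · [1/s]
Adding exponents of each base unit: kg: 1, m: 2, s: -3
SI base units of power: kg·m²/s³

Answer: kg·m²/s³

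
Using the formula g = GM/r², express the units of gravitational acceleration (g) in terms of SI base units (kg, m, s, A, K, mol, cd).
Units of each symbol in g = GM/r²:
  G (gravitational constant): m³/(kg·s²)
  M (mass): kg
  r (distance): m  → to the power 2 in the denominator, contributes 1/m²

Multiplying the contributions: [m³/(kg·s²)] · [kg] · [1/m²]
Adding exponents of each base unit: m: 1, s: -2
SI base units of gravitational acceleration: m/s²

Answer: m/s²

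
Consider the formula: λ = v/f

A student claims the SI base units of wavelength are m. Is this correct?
Units of each symbol in λ = v/f:
  v (wave speed): m/s
  f (frequency): 1/s  → in the denominator, contributes s

Multiplying the contributions: [m/s] · [s]
Adding exponents of each base unit: m: 1
SI base units of wavelength: m

The claimed units m match the derived units, so the claim is correct.

Answer: Yes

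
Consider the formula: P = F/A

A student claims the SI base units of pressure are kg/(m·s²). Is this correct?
Units of each symbol in P = F/A:
  F (force): kg·m/s²
  A (area): m²  → in the denominator, contributes 1/m²

Multiplying the contributions: [kg·m/s²] · [1/m²]
Adding exponents of each base unit: kg: 1, m: -1, s: -2
SI base units of pressure: kg/(m·s²)

The claimed units kg/(m·s²) match the derived units, so the claim is correct.

Answer: Yes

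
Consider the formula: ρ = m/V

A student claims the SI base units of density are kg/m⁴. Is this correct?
Units of each symbol in ρ = m/V:
  m (mass): kg
  V (volume): m³  → in the denominator, contributes 1/m³

Multiplying the contributions: [kg] · [1/m³]
Adding exponents of each base unit: kg: 1, m: -3
SI base units of density: kg/m³

The claimed units kg/m⁴ (exponents kg: 1, m: -4) do not match the derived units kg/m³ (exponents kg: 1, m: -3), so the claim is incorrect.

Answer: No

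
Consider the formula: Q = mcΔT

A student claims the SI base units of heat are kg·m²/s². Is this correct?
Units of each symbol in Q = mcΔT:
  m (mass): kg
  c (specific heat capacity, in J/(kg·K)): m²/(s²·K)
  ΔT (temperature change): K

Multiplying the contributions: [kg] · [m²/(s²·K)] · [K]
Adding exponents of each base unit: kg: 1, m: 2, s: -2
SI base units of heat: kg·m²/s²

The claimed units kg·m²/s² match the derived units, so the claim is correct.

Answer: Yes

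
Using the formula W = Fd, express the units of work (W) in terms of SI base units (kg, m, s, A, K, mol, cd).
Units of each symbol in W = Fd:
  F (force): kg·m/s²
  d (displacement): m

Multiplying the contributions: [kg·m/s²] · [m]
Adding exponents of each base unit: kg: 1, m: 2, s: -2
SI base units of work: kg·m²/s²

Answer: kg·m²/s²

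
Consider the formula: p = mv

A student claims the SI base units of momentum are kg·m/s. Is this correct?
Units of each symbol in p = mv:
  m (mass): kg
  v (velocity): m/s

Multiplying the contributions: [kg] · [m/s]
Adding exponents of each base unit: kg: 1, m: 1, s: -1
SI base units of momentum: kg·m/s

The claimed units kg·m/s match the derived units, so the claim is correct.

Answer: Yes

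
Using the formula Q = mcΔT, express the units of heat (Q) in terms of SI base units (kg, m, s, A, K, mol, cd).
Units of each symbol in Q = mcΔT:
  m (mass): kg
  c (specific heat capacity, in J/(kg·K)): m²/(s²·K)
  ΔT (temperature change): K

Multiplying the contributions: [kg] · [m²/(s²·K)] · [K]
Adding exponents of each base unit: kg: 1, m: 2, s: -2
SI base units of heat: kg·m²/s²

Answer: kg·m²/s²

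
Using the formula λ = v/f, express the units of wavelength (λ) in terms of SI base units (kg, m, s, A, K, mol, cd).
Units of each symbol in λ = v/f:
  v (wave speed): m/s
  f (frequency): 1/s  → in the denominator, contributes s

Multiplying the contributions: [m/s] · [s]
Adding exponents of each base unit: m: 1
SI base units of wavelength: m

Answer: m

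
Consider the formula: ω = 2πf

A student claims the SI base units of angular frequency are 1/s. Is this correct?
Units of each symbol in ω = 2πf:
  f (frequency): 1/s
  The factor 2π is dimensionless.

Multiplying the contributions: [1/s]
Adding exponents of each base unit: s: -1
SI base units of angular frequency: 1/s

The claimed units 1/s match the derived units, so the claim is correct.

Answer: Yes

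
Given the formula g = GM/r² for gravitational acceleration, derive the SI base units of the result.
Units of each symbol in g = GM/r²:
  G (gravitational constant): m³/(kg·s²)
  M (mass): kg
  r (distance): m  → to the power 2 in the denominator, contributes 1/m²

Multiplying the contributions: [m³/(kg·s²)] · [kg] · [1/m²]
Adding exponents of each base unit: m: 1, s: -2
SI base units of gravitational acceleration: m/s²

Answer: m/s²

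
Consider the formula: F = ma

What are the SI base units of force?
Units of each symbol in F = ma:
  m (mass): kg
  a (acceleration): m/s²

Multiplying the contributions: [kg] · [m/s²]
Adding exponents of each base unit: kg: 1, m: 1, s: -2
SI base units of force: kg·m/s²

Answer: kg·m/s²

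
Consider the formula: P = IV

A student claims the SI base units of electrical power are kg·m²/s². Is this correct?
Units of each symbol in P = IV:
  I (current): A
  V (voltage, in volts): kg·m²/(s³·A)

Multiplying the contributions: [A] · [kg·m²/(s³·A)]
Adding exponents of each base unit: kg: 1, m: 2, s: -3
SI base units of electrical power: kg·m²/s³

The claimed units kg·m²/s² (exponents kg: 1, m: 2, s: -2) do not match the derived units kg·m²/s³ (exponents kg: 1, m: 2, s: -3), so the claim is incorrect.

Answer: No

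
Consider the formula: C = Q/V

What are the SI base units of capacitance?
Units of each symbol in C = Q/V:
  Q (charge, in coulombs): s·A
  V (voltage, in volts): kg·m²/(s³·A)  → in the denominator, contributes s³·A/(kg·m²)

Multiplying the contributions: [s·A] · [s³·A/(kg·m²)]
Adding exponents of each base unit: kg: -1, m: -2, s: 4, A: 2
SI base units of capacitance: s⁴·A²/(kg·m²)

Answer: s⁴·A²/(kg·m²)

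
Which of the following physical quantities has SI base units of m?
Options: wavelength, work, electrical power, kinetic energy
Checking the SI base units of each option:
  wavelength (λ = v/f): m  ✓ matches
  work (W = Fd): kg·m²/s²  ✗
  electrical power (P = IV): kg·m²/s³  ✗
  kinetic energy (E = ½mv²): kg·m²/s²  ✗

Only wavelength has units m.

Answer: wavelength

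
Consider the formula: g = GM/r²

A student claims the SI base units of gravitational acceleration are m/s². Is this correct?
Units of each symbol in g = GM/r²:
  G (gravitational constant): m³/(kg·s²)
  M (mass): kg
  r (distance): m  → to the power 2 in the denominator, contributes 1/m²

Multiplying the contributions: [m³/(kg·s²)] · [kg] · [1/m²]
Adding exponents of each base unit: m: 1, s: -2
SI base units of gravitational acceleration: m/s²

The claimed units m/s² match the derived units, so the claim is correct.

Answer: Yes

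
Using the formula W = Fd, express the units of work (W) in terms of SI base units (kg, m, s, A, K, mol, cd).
Units of each symbol in W = Fd:
  F (force): kg·m/s²
  d (displacement): m

Multiplying the contributions: [kg·m/s²] · [m]
Adding exponents of each base unit: kg: 1, m: 2, s: -2
SI base units of work: kg·m²/s²

Answer: kg·m²/s²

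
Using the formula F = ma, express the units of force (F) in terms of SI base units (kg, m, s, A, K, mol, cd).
Units of each symbol in F = ma:
  m (mass): kg
  a (acceleration): m/s²

Multiplying the contributions: [kg] · [m/s²]
Adding exponents of each base unit: kg: 1, m: 1, s: -2
SI base units of force: kg·m/s²

Answer: kg·m/s²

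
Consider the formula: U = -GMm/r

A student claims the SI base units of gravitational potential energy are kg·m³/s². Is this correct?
Units of each symbol in U = -GMm/r:
  G (gravitational constant): m³/(kg·s²)
  M (mass): kg
  m (mass): kg
  r (distance): m  → in the denominator, contributes 1/m
  The minus sign does not affect the units.

Multiplying the contributions: [m³/(kg·s²)] · [kg] · [kg] · [1/m]
Adding exponents of each base unit: kg: 1, m: 2, s: -2
SI base units of gravitational potential energy: kg·m²/s²

The claimed units kg·m³/s² (exponents kg: 1, m: 3, s: -2) do not match the derived units kg·m²/s² (exponents kg: 1, m: 2, s: -2), so the claim is incorrect.

Answer: No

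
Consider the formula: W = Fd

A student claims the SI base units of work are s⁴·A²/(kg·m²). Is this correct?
Units of each symbol in W = Fd:
  F (force): kg·m/s²
  d (displacement): m

Multiplying the contributions: [kg·m/s²] · [m]
Adding exponents of each base unit: kg: 1, m: 2, s: -2
SI base units of work: kg·m²/s²

The claimed units s⁴·A²/(kg·m²) (exponents kg: -1, m: -2, s: 4, A: 2) do not match the derived units kg·m²/s² (exponents kg: 1, m: 2, s: -2), so the claim is incorrect.

Answer: No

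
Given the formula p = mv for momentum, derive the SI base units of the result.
Units of each symbol in p = mv:
  m (mass): kg
  v (velocity): m/s

Multiplying the contributions: [kg] · [m/s]
Adding exponents of each base unit: kg: 1, m: 1, s: -1
SI base units of momentum: kg·m/s

Answer: kg·m/s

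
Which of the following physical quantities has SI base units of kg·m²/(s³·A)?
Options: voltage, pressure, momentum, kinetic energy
Checking the SI base units of each option:
  voltage (V = IR): kg·m²/(s³·A)  ✓ matches
  pressure (P = F/A): kg/(m·s²)  ✗
  momentum (p = mv): kg·m/s  ✗
  kinetic energy (E = ½mv²): kg·m²/s²  ✗

Only voltage has units kg·m²/(s³·A).

Answer: voltage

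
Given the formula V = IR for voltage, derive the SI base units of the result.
Units of each symbol in V = IR:
  I (current): A
  R (resistance, in ohms): kg·m²/(s³·A²)

Multiplying the contributions: [A] · [kg·m²/(s³·A²)]
Adding exponents of each base unit: kg: 1, m: 2, s: -3, A: -1
SI base units of voltage: kg·m²/(s³·A)

Answer: kg·m²/(s³·A)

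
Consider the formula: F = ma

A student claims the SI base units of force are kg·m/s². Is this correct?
Units of each symbol in F = ma:
  m (mass): kg
  a (acceleration): m/s²

Multiplying the contributions: [kg] · [m/s²]
Adding exponents of each base unit: kg: 1, m: 1, s: -2
SI base units of force: kg·m/s²

The claimed units kg·m/s² match the derived units, so the claim is correct.

Answer: Yes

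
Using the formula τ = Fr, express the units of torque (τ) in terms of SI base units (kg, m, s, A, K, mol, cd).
Units of each symbol in τ = Fr:
  F (force): kg·m/s²
  r (lever arm): m

Multiplying the contributions: [kg·m/s²] · [m]
Adding exponents of each base unit: kg: 1, m: 2, s: -2
SI base units of torque: kg·m²/s²

Answer: kg·m²/s²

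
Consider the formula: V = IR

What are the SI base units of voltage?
Units of each symbol in V = IR:
  I (current): A
  R (resistance, in ohms): kg·m²/(s³·A²)

Multiplying the contributions: [A] · [kg·m²/(s³·A²)]
Adding exponents of each base unit: kg: 1, m: 2, s: -3, A: -1
SI base units of voltage: kg·m²/(s³·A)

Answer: kg·m²/(s³·A)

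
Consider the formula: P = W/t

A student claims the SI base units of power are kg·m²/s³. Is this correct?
Units of each symbol in P = W/t:
  W (work): kg·m²/s²
  t (time): s  → in the denominator, contributes 1/s

Multiplying the contributions: [kg·m²/s²] · [1/s]
Adding exponents of each base unit: kg: 1, m: 2, s: -3
SI base units of power: kg·m²/s³

The claimed units kg·m²/s³ match the derived units, so the claim is correct.

Answer: Yes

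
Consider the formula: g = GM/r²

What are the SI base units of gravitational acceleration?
Units of each symbol in g = GM/r²:
  G (gravitational constant): m³/(kg·s²)
  M (mass): kg
  r (distance): m  → to the power 2 in the denominator, contributes 1/m²

Multiplying the contributions: [m³/(kg·s²)] · [kg] · [1/m²]
Adding exponents of each base unit: m: 1, s: -2
SI base units of gravitational acceleration: m/s²

Answer: m/s²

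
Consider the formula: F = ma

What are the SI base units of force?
Units of each symbol in F = ma:
  m (mass): kg
  a (acceleration): m/s²

Multiplying the contributions: [kg] · [m/s²]
Adding exponents of each base unit: kg: 1, m: 1, s: -2
SI base units of force: kg·m/s²

Answer: kg·m/s²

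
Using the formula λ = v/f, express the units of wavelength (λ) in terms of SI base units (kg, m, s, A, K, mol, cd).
Units of each symbol in λ = v/f:
  v (wave speed): m/s
  f (frequency): 1/s  → in the denominator, contributes s

Multiplying the contributions: [m/s] · [s]
Adding exponents of each base unit: m: 1
SI base units of wavelength: m

Answer: m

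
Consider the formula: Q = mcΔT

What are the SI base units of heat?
Units of each symbol in Q = mcΔT:
  m (mass): kg
  c (specific heat capacity, in J/(kg·K)): m²/(s²·K)
  ΔT (temperature change): K

Multiplying the contributions: [kg] · [m²/(s²·K)] · [K]
Adding exponents of each base unit: kg: 1, m: 2, s: -2
SI base units of heat: kg·m²/s²

Answer: kg·m²/s²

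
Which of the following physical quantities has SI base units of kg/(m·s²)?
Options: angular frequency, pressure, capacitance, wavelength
Checking the SI base units of each option:
  angular frequency (ω = 2πf): 1/s  ✗
  pressure (P = F/A): kg/(m·s²)  ✓ matches
  capacitance (C = Q/V): s⁴·A²/(kg·m²)  ✗
  wavelength (λ = v/f): m  ✗

Only pressure has units kg/(m·s²).

Answer: pressure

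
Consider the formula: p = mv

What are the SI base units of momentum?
Units of each symbol in p = mv:
  m (mass): kg
  v (velocity): m/s

Multiplying the contributions: [kg] · [m/s]
Adding exponents of each base unit: kg: 1, m: 1, s: -1
SI base units of momentum: kg·m/s

Answer: kg·m/s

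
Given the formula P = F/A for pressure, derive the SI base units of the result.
Units of each symbol in P = F/A:
  F (force): kg·m/s²
  A (area): m²  → in the denominator, contributes 1/m²

Multiplying the contributions: [kg·m/s²] · [1/m²]
Adding exponents of each base unit: kg: 1, m: -1, s: -2
SI base units of pressure: kg/(m·s²)

Answer: kg/(m·s²)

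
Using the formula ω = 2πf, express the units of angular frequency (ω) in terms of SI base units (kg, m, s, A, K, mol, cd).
Units of each symbol in ω = 2πf:
  f (frequency): 1/s
  The factor 2π is dimensionless.

Multiplying the contributions: [1/s]
Adding exponents of each base unit: s: -1
SI base units of angular frequency: 1/s

Answer: 1/s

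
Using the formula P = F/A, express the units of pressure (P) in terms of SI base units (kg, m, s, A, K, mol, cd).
Units of each symbol in P = F/A:
  F (force): kg·m/s²
  A (area): m²  → in the denominator, contributes 1/m²

Multiplying the contributions: [kg·m/s²] · [1/m²]
Adding exponents of each base unit: kg: 1, m: -1, s: -2
SI base units of pressure: kg/(m·s²)

Answer: kg/(m·s²)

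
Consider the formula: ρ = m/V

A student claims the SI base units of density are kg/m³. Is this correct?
Units of each symbol in ρ = m/V:
  m (mass): kg
  V (volume): m³  → in the denominator, contributes 1/m³

Multiplying the contributions: [kg] · [1/m³]
Adding exponents of each base unit: kg: 1, m: -3
SI base units of density: kg/m³

The claimed units kg/m³ match the derived units, so the claim is correct.

Answer: Yes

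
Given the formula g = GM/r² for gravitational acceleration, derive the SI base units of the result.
Units of each symbol in g = GM/r²:
  G (gravitational constant): m³/(kg·s²)
  M (mass): kg
  r (distance): m  → to the power 2 in the denominator, contributes 1/m²

Multiplying the contributions: [m³/(kg·s²)] · [kg] · [1/m²]
Adding exponents of each base unit: m: 1, s: -2
SI base units of gravitational acceleration: m/s²

Answer: m/s²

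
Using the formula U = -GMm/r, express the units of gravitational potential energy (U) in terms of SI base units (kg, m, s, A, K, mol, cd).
Units of each symbol in U = -GMm/r:
  G (gravitational constant): m³/(kg·s²)
  M (mass): kg
  m (mass): kg
  r (distance): m  → in the denominator, contributes 1/m
  The minus sign does not affect the units.

Multiplying the contributions: [m³/(kg·s²)] · [kg] · [kg] · [1/m]
Adding exponents of each base unit: kg: 1, m: 2, s: -2
SI base units of gravitational potential energy: kg·m²/s²

Answer: kg·m²/s²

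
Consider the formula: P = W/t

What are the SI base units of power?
Units of each symbol in P = W/t:
  W (work): kg·m²/s²
  t (time): s  → in the denominator, contributes 1/s

Multiplying the contributions: [kg·m²/s²] · [1/s]
Adding exponents of each base unit: kg: 1, m: 2, s: -3
SI base units of power: kg·m²/s³

Answer: kg·m²/s³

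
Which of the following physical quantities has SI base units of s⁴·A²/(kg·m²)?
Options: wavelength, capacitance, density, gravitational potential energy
Checking the SI base units of each option:
  wavelength (λ = v/f): m  ✗
  capacitance (C = Q/V): s⁴·A²/(kg·m²)  ✓ matches
  density (ρ = m/V): kg/m³  ✗
  gravitational potential energy (U = -GMm/r): kg·m²/s²  ✗

Only capacitance has units s⁴·A²/(kg·m²).

Answer: capacitance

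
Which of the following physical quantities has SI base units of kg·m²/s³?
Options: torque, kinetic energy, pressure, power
Checking the SI base units of each option:
  torque (τ = Fr): kg·m²/s²  ✗
  kinetic energy (E = ½mv²): kg·m²/s²  ✗
  pressure (P = F/A): kg/(m·s²)  ✗
  power (P = W/t): kg·m²/s³  ✓ matches

Only power has units kg·m²/s³.

Answer: power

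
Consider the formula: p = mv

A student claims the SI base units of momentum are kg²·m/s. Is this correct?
Units of each symbol in p = mv:
  m (mass): kg
  v (velocity): m/s

Multiplying the contributions: [kg] · [m/s]
Adding exponents of each base unit: kg: 1, m: 1, s: -1
SI base units of momentum: kg·m/s

The claimed units kg²·m/s (exponents kg: 2, m: 1, s: -1) do not match the derived units kg·m/s (exponents kg: 1, m: 1, s: -1), so the claim is incorrect.

Answer: No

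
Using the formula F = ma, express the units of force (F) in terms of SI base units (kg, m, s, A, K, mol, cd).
Units of each symbol in F = ma:
  m (mass): kg
  a (acceleration): m/s²

Multiplying the contributions: [kg] · [m/s²]
Adding exponents of each base unit: kg: 1, m: 1, s: -2
SI base units of force: kg·m/s²

Answer: kg·m/s²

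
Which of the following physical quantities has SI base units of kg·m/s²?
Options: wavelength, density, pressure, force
Checking the SI base units of each option:
  wavelength (λ = v/f): m  ✗
  density (ρ = m/V): kg/m³  ✗
  pressure (P = F/A): kg/(m·s²)  ✗
  force (F = ma): kg·m/s²  ✓ matches

Only force has units kg·m/s².

Answer: force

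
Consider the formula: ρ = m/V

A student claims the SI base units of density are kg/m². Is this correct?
Units of each symbol in ρ = m/V:
  m (mass): kg
  V (volume): m³  → in the denominator, contributes 1/m³

Multiplying the contributions: [kg] · [1/m³]
Adding exponents of each base unit: kg: 1, m: -3
SI base units of density: kg/m³

The claimed units kg/m² (exponents kg: 1, m: -2) do not match the derived units kg/m³ (exponents kg: 1, m: -3), so the claim is incorrect.

Answer: No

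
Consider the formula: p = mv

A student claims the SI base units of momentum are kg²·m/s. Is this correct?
Units of each symbol in p = mv:
  m (mass): kg
  v (velocity): m/s

Multiplying the contributions: [kg] · [m/s]
Adding exponents of each base unit: kg: 1, m: 1, s: -1
SI base units of momentum: kg·m/s

The claimed units kg²·m/s (exponents kg: 2, m: 1, s: -1) do not match the derived units kg·m/s (exponents kg: 1, m: 1, s: -1), so the claim is incorrect.

Answer: No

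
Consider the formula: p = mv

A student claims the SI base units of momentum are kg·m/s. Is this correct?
Units of each symbol in p = mv:
  m (mass): kg
  v (velocity): m/s

Multiplying the contributions: [kg] · [m/s]
Adding exponents of each base unit: kg: 1, m: 1, s: -1
SI base units of momentum: kg·m/s

The claimed units kg·m/s match the derived units, so the claim is correct.

Answer: Yes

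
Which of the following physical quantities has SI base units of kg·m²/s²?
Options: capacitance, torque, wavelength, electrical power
Checking the SI base units of each option:
  capacitance (C = Q/V): s⁴·A²/(kg·m²)  ✗
  torque (τ = Fr): kg·m²/s²  ✓ matches
  wavelength (λ = v/f): m  ✗
  electrical power (P = IV): kg·m²/s³  ✗

Only torque has units kg·m²/s².

Answer: torque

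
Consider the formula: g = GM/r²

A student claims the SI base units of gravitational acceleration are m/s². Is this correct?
Units of each symbol in g = GM/r²:
  G (gravitational constant): m³/(kg·s²)
  M (mass): kg
  r (distance): m  → to the power 2 in the denominator, contributes 1/m²

Multiplying the contributions: [m³/(kg·s²)] · [kg] · [1/m²]
Adding exponents of each base unit: m: 1, s: -2
SI base units of gravitational acceleration: m/s²

The claimed units m/s² match the derived units, so the claim is correct.

Answer: Yes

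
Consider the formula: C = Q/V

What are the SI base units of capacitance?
Units of each symbol in C = Q/V:
  Q (charge, in coulombs): s·A
  V (voltage, in volts): kg·m²/(s³·A)  → in the denominator, contributes s³·A/(kg·m²)

Multiplying the contributions: [s·A] · [s³·A/(kg·m²)]
Adding exponents of each base unit: kg: -1, m: -2, s: 4, A: 2
SI base units of capacitance: s⁴·A²/(kg·m²)

Answer: s⁴·A²/(kg·m²)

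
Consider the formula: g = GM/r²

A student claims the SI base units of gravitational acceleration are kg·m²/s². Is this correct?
Units of each symbol in g = GM/r²:
  G (gravitational constant): m³/(kg·s²)
  M (mass): kg
  r (distance): m  → to the power 2 in the denominator, contributes 1/m²

Multiplying the contributions: [m³/(kg·s²)] · [kg] · [1/m²]
Adding exponents of each base unit: m: 1, s: -2
SI base units of gravitational acceleration: m/s²

The claimed units kg·m²/s² (exponents kg: 1, m: 2, s: -2) do not match the derived units m/s² (exponents m: 1, s: -2), so the claim is incorrect.

Answer: No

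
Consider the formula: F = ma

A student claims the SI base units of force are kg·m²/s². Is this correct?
Units of each symbol in F = ma:
  m (mass): kg
  a (acceleration): m/s²

Multiplying the contributions: [kg] · [m/s²]
Adding exponents of each base unit: kg: 1, m: 1, s: -2
SI base units of force: kg·m/s²

The claimed units kg·m²/s² (exponents kg: 1, m: 2, s: -2) do not match the derived units kg·m/s² (exponents kg: 1, m: 1, s: -2), so the claim is incorrect.

Answer: No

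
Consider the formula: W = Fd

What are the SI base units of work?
Units of each symbol in W = Fd:
  F (force): kg·m/s²
  d (displacement): m

Multiplying the contributions: [kg·m/s²] · [m]
Adding exponents of each base unit: kg: 1, m: 2, s: -2
SI base units of work: kg·m²/s²

Answer: kg·m²/s²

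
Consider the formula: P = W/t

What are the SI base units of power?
Units of each symbol in P = W/t:
  W (work): kg·m²/s²
  t (time): s  → in the denominator, contributes 1/s

Multiplying the contributions: [kg·m²/s²] · [1/s]
Adding exponents of each base unit: kg: 1, m: 2, s: -3
SI base units of power: kg·m²/s³

Answer: kg·m²/s³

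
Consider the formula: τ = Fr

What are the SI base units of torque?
Units of each symbol in τ = Fr:
  F (force): kg·m/s²
  r (lever arm): m

Multiplying the contributions: [kg·m/s²] · [m]
Adding exponents of each base unit: kg: 1, m: 2, s: -2
SI base units of torque: kg·m²/s²

Answer: kg·m²/s²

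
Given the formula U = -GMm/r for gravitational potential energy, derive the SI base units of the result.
Units of each symbol in U = -GMm/r:
  G (gravitational constant): m³/(kg·s²)
  M (mass): kg
  m (mass): kg
  r (distance): m  → in the denominator, contributes 1/m
  The minus sign does not affect the units.

Multiplying the contributions: [m³/(kg·s²)] · [kg] · [kg] · [1/m]
Adding exponents of each base unit: kg: 1, m: 2, s: -2
SI base units of gravitational potential energy: kg·m²/s²

Answer: kg·m²/s²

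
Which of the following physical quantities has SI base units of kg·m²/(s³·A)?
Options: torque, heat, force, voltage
Checking the SI base units of each option:
  torque (τ = Fr): kg·m²/s²  ✗
  heat (Q = mcΔT): kg·m²/s²  ✗
  force (F = ma): kg·m/s²  ✗
  voltage (V = IR): kg·m²/(s³·A)  ✓ matches

Only voltage has units kg·m²/(s³·A).

Answer: voltage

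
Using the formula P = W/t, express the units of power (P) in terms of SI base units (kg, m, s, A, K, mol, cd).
Units of each symbol in P = W/t:
  W (work): kg·m²/s²
  t (time): s  → in the denominator, contributes 1/s

Multiplying the contributions: [kg·m²/s²] · [1/s]
Adding exponents of each base unit: kg: 1, m: 2, s: -3
SI base units of power: kg·m²/s³

Answer: kg·m²/s³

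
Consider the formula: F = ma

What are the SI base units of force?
Units of each symbol in F = ma:
  m (mass): kg
  a (acceleration): m/s²

Multiplying the contributions: [kg] · [m/s²]
Adding exponents of each base unit: kg: 1, m: 1, s: -2
SI base units of force: kg·m/s²

Answer: kg·m/s²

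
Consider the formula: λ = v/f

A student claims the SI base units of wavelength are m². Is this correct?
Units of each symbol in λ = v/f:
  v (wave speed): m/s
  f (frequency): 1/s  → in the denominator, contributes s

Multiplying the contributions: [m/s] · [s]
Adding exponents of each base unit: m: 1
SI base units of wavelength: m

The claimed units m² (exponents m: 2) do not match the derived units m (exponents m: 1), so the claim is incorrect.

Answer: No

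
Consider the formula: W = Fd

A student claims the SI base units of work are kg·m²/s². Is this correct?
Units of each symbol in W = Fd:
  F (force): kg·m/s²
  d (displacement): m

Multiplying the contributions: [kg·m/s²] · [m]
Adding exponents of each base unit: kg: 1, m: 2, s: -2
SI base units of work: kg·m²/s²

The claimed units kg·m²/s² match the derived units, so the claim is correct.

Answer: Yes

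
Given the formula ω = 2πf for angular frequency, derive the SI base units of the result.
Units of each symbol in ω = 2πf:
  f (frequency): 1/s
  The factor 2π is dimensionless.

Multiplying the contributions: [1/s]
Adding exponents of each base unit: s: -1
SI base units of angular frequency: 1/s

Answer: 1/s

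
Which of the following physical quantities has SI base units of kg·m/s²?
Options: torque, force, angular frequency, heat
Checking the SI base units of each option:
  torque (τ = Fr): kg·m²/s²  ✗
  force (F = ma): kg·m/s²  ✓ matches
  angular frequency (ω = 2πf): 1/s  ✗
  heat (Q = mcΔT): kg·m²/s²  ✗

Only force has units kg·m/s².

Answer: force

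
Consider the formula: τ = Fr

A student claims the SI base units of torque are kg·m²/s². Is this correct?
Units of each symbol in τ = Fr:
  F (force): kg·m/s²
  r (lever arm): m

Multiplying the contributions: [kg·m/s²] · [m]
Adding exponents of each base unit: kg: 1, m: 2, s: -2
SI base units of torque: kg·m²/s²

The claimed units kg·m²/s² match the derived units, so the claim is correct.

Answer: Yes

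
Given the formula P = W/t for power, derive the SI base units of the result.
Units of each symbol in P = W/t:
  W (work): kg·m²/s²
  t (time): s  → in the denominator, contributes 1/s

Multiplying the contributions: [kg·m²/s²] · [1/s]
Adding exponents of each base unit: kg: 1, m: 2, s: -3
SI base units of power: kg·m²/s³

Answer: kg·m²/s³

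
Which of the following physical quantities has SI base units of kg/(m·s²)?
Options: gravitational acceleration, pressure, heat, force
Checking the SI base units of each option:
  gravitational acceleration (g = GM/r²): m/s²  ✗
  pressure (P = F/A): kg/(m·s²)  ✓ matches
  heat (Q = mcΔT): kg·m²/s²  ✗
  force (F = ma): kg·m/s²  ✗

Only pressure has units kg/(m·s²).

Answer: pressure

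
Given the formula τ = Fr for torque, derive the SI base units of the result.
Units of each symbol in τ = Fr:
  F (force): kg·m/s²
  r (lever arm): m

Multiplying the contributions: [kg·m/s²] · [m]
Adding exponents of each base unit: kg: 1, m: 2, s: -2
SI base units of torque: kg·m²/s²

Answer: kg·m²/s²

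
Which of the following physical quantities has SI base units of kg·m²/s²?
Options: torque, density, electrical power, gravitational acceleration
Checking the SI base units of each option:
  torque (τ = Fr): kg·m²/s²  ✓ matches
  density (ρ = m/V): kg/m³  ✗
  electrical power (P = IV): kg·m²/s³  ✗
  gravitational acceleration (g = GM/r²): m/s²  ✗

Only torque has units kg·m²/s².

Answer: torque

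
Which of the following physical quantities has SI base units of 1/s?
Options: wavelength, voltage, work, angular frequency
Checking the SI base units of each option:
  wavelength (λ = v/f): m  ✗
  voltage (V = IR): kg·m²/(s³·A)  ✗
  work (W = Fd): kg·m²/s²  ✗
  angular frequency (ω = 2πf): 1/s  ✓ matches

Only angular frequency has units 1/s.

Answer: angular frequency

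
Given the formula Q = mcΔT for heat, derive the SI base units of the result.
Units of each symbol in Q = mcΔT:
  m (mass): kg
  c (specific heat capacity, in J/(kg·K)): m²/(s²·K)
  ΔT (temperature change): K

Multiplying the contributions: [kg] · [m²/(s²·K)] · [K]
Adding exponents of each base unit: kg: 1, m: 2, s: -2
SI base units of heat: kg·m²/s²

Answer: kg·m²/s²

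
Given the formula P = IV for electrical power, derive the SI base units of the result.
Units of each symbol in P = IV:
  I (current): A
  V (voltage, in volts): kg·m²/(s³·A)

Multiplying the contributions: [A] · [kg·m²/(s³·A)]
Adding exponents of each base unit: kg: 1, m: 2, s: -3
SI base units of electrical power: kg·m²/s³

Answer: kg·m²/s³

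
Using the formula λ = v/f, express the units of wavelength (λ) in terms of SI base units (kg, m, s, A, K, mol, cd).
Units of each symbol in λ = v/f:
  v (wave speed): m/s
  f (frequency): 1/s  → in the denominator, contributes s

Multiplying the contributions: [m/s] · [s]
Adding exponents of each base unit: m: 1
SI base units of wavelength: m

Answer: m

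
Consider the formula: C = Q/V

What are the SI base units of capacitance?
Units of each symbol in C = Q/V:
  Q (charge, in coulombs): s·A
  V (voltage, in volts): kg·m²/(s³·A)  → in the denominator, contributes s³·A/(kg·m²)

Multiplying the contributions: [s·A] · [s³·A/(kg·m²)]
Adding exponents of each base unit: kg: -1, m: -2, s: 4, A: 2
SI base units of capacitance: s⁴·A²/(kg·m²)

Answer: s⁴·A²/(kg·m²)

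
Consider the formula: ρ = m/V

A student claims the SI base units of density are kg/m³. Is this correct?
Units of each symbol in ρ = m/V:
  m (mass): kg
  V (volume): m³  → in the denominator, contributes 1/m³

Multiplying the contributions: [kg] · [1/m³]
Adding exponents of each base unit: kg: 1, m: -3
SI base units of density: kg/m³

The claimed units kg/m³ match the derived units, so the claim is correct.

Answer: Yes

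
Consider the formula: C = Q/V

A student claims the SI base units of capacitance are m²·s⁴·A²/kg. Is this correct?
Units of each symbol in C = Q/V:
  Q (charge, in coulombs): s·A
  V (voltage, in volts): kg·m²/(s³·A)  → in the denominator, contributes s³·A/(kg·m²)

Multiplying the contributions: [s·A] · [s³·A/(kg·m²)]
Adding exponents of each base unit: kg: -1, m: -2, s: 4, A: 2
SI base units of capacitance: s⁴·A²/(kg·m²)

The claimed units m²·s⁴·A²/kg (exponents kg: -1, m: 2, s: 4, A: 2) do not match the derived units s⁴·A²/(kg·m²) (exponents kg: -1, m: -2, s: 4, A: 2), so the claim is incorrect.

Answer: No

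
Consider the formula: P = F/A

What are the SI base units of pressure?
Units of each symbol in P = F/A:
  F (force): kg·m/s²
  A (area): m²  → in the denominator, contributes 1/m²

Multiplying the contributions: [kg·m/s²] · [1/m²]
Adding exponents of each base unit: kg: 1, m: -1, s: -2
SI base units of pressure: kg/(m·s²)

Answer: kg/(m·s²)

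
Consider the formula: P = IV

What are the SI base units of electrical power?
Units of each symbol in P = IV:
  I (current): A
  V (voltage, in volts): kg·m²/(s³·A)

Multiplying the contributions: [A] · [kg·m²/(s³·A)]
Adding exponents of each base unit: kg: 1, m: 2, s: -3
SI base units of electrical power: kg·m²/s³

Answer: kg·m²/s³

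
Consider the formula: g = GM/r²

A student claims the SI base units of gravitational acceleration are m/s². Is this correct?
Units of each symbol in g = GM/r²:
  G (gravitational constant): m³/(kg·s²)
  M (mass): kg
  r (distance): m  → to the power 2 in the denominator, contributes 1/m²

Multiplying the contributions: [m³/(kg·s²)] · [kg] · [1/m²]
Adding exponents of each base unit: m: 1, s: -2
SI base units of gravitational acceleration: m/s²

The claimed units m/s² match the derived units, so the claim is correct.

Answer: Yes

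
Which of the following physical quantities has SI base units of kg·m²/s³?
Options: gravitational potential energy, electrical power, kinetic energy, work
Checking the SI base units of each option:
  gravitational potential energy (U = -GMm/r): kg·m²/s²  ✗
  electrical power (P = IV): kg·m²/s³  ✓ matches
  kinetic energy (E = ½mv²): kg·m²/s²  ✗
  work (W = Fd): kg·m²/s²  ✗

Only electrical power has units kg·m²/s³.

Answer: electrical power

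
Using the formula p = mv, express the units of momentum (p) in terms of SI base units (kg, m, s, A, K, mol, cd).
Units of each symbol in p = mv:
  m (mass): kg
  v (velocity): m/s

Multiplying the contributions: [kg] · [m/s]
Adding exponents of each base unit: kg: 1, m: 1, s: -1
SI base units of momentum: kg·m/s

Answer: kg·m/s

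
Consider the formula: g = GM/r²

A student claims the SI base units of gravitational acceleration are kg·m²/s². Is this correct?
Units of each symbol in g = GM/r²:
  G (gravitational constant): m³/(kg·s²)
  M (mass): kg
  r (distance): m  → to the power 2 in the denominator, contributes 1/m²

Multiplying the contributions: [m³/(kg·s²)] · [kg] · [1/m²]
Adding exponents of each base unit: m: 1, s: -2
SI base units of gravitational acceleration: m/s²

The claimed units kg·m²/s² (exponents kg: 1, m: 2, s: -2) do not match the derived units m/s² (exponents m: 1, s: -2), so the claim is incorrect.

Answer: No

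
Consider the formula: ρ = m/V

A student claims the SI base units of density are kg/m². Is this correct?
Units of each symbol in ρ = m/V:
  m (mass): kg
  V (volume): m³  → in the denominator, contributes 1/m³

Multiplying the contributions: [kg] · [1/m³]
Adding exponents of each base unit: kg: 1, m: -3
SI base units of density: kg/m³

The claimed units kg/m² (exponents kg: 1, m: -2) do not match the derived units kg/m³ (exponents kg: 1, m: -3), so the claim is incorrect.

Answer: No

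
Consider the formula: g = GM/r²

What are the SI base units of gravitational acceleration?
Units of each symbol in g = GM/r²:
  G (gravitational constant): m³/(kg·s²)
  M (mass): kg
  r (distance): m  → to the power 2 in the denominator, contributes 1/m²

Multiplying the contributions: [m³/(kg·s²)] · [kg] · [1/m²]
Adding exponents of each base unit: m: 1, s: -2
SI base units of gravitational acceleration: m/s²

Answer: m/s²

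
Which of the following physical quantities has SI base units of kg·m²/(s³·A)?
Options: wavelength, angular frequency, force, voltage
Checking the SI base units of each option:
  wavelength (λ = v/f): m  ✗
  angular frequency (ω = 2πf): 1/s  ✗
  force (F = ma): kg·m/s²  ✗
  voltage (V = IR): kg·m²/(s³·A)  ✓ matches

Only voltage has units kg·m²/(s³·A).

Answer: voltage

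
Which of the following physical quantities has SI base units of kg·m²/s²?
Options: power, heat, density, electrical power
Checking the SI base units of each option:
  power (P = W/t): kg·m²/s³  ✗
  heat (Q = mcΔT): kg·m²/s²  ✓ matches
  density (ρ = m/V): kg/m³  ✗
  electrical power (P = IV): kg·m²/s³  ✗

Only heat has units kg·m²/s².

Answer: heat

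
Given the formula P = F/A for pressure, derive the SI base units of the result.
Units of each symbol in P = F/A:
  F (force): kg·m/s²
  A (area): m²  → in the denominator, contributes 1/m²

Multiplying the contributions: [kg·m/s²] · [1/m²]
Adding exponents of each base unit: kg: 1, m: -1, s: -2
SI base units of pressure: kg/(m·s²)

Answer: kg/(m·s²)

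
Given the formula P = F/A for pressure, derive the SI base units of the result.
Units of each symbol in P = F/A:
  F (force): kg·m/s²
  A (area): m²  → in the denominator, contributes 1/m²

Multiplying the contributions: [kg·m/s²] · [1/m²]
Adding exponents of each base unit: kg: 1, m: -1, s: -2
SI base units of pressure: kg/(m·s²)

Answer: kg/(m·s²)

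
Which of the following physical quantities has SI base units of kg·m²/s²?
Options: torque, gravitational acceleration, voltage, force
Checking the SI base units of each option:
  torque (τ = Fr): kg·m²/s²  ✓ matches
  gravitational acceleration (g = GM/r²): m/s²  ✗
  voltage (V = IR): kg·m²/(s³·A)  ✗
  force (F = ma): kg·m/s²  ✗

Only torque has units kg·m²/s².

Answer: torque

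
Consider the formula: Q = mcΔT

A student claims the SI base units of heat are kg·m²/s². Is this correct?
Units of each symbol in Q = mcΔT:
  m (mass): kg
  c (specific heat capacity, in J/(kg·K)): m²/(s²·K)
  ΔT (temperature change): K

Multiplying the contributions: [kg] · [m²/(s²·K)] · [K]
Adding exponents of each base unit: kg: 1, m: 2, s: -2
SI base units of heat: kg·m²/s²

The claimed units kg·m²/s² match the derived units, so the claim is correct.

Answer: Yes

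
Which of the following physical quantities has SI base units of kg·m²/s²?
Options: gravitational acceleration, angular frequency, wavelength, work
Checking the SI base units of each option:
  gravitational acceleration (g = GM/r²): m/s²  ✗
  angular frequency (ω = 2πf): 1/s  ✗
  wavelength (λ = v/f): m  ✗
  work (W = Fd): kg·m²/s²  ✓ matches

Only work has units kg·m²/s².

Answer: work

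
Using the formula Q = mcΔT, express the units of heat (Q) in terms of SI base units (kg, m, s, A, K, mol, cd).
Units of each symbol in Q = mcΔT:
  m (mass): kg
  c (specific heat capacity, in J/(kg·K)): m²/(s²·K)
  ΔT (temperature change): K

Multiplying the contributions: [kg] · [m²/(s²·K)] · [K]
Adding exponents of each base unit: kg: 1, m: 2, s: -2
SI base units of heat: kg·m²/s²

Answer: kg·m²/s²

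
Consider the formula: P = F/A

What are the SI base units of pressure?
Units of each symbol in P = F/A:
  F (force): kg·m/s²
  A (area): m²  → in the denominator, contributes 1/m²

Multiplying the contributions: [kg·m/s²] · [1/m²]
Adding exponents of each base unit: kg: 1, m: -1, s: -2
SI base units of pressure: kg/(m·s²)

Answer: kg/(m·s²)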